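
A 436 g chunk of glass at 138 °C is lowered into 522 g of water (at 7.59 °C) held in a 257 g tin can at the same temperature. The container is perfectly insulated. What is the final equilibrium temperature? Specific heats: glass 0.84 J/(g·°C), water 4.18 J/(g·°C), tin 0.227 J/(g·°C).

T_f ≈ 25.9 °C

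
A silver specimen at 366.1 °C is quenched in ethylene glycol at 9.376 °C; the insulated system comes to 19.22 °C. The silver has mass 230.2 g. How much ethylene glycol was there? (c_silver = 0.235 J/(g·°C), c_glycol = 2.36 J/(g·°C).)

m ≈ 808 g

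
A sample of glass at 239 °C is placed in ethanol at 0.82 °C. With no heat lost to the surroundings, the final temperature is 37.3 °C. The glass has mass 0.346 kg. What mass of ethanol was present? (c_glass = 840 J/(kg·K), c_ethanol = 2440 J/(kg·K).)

Taking heat into each body as positive, Σ m c ΔT = 0:
0.346·840·(37.3 − 239) + m·2440·(37.3 − 0.82) = 0
89011 m = 58622
m = 58622/89011 ≈ 0.6586 kg

m ≈ 0.659 kg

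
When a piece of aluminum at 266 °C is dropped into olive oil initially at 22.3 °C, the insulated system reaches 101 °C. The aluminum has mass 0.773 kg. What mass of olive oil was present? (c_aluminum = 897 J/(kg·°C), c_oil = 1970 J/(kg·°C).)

Heat gained plus heat lost sum to zero:
0.773×897×(101 − 266) + m×1970×(101 − 22.3) = 0
155039 m = 114408
m = 114408/155039 ≈ 0.7379 kg

m ≈ 0.738 kg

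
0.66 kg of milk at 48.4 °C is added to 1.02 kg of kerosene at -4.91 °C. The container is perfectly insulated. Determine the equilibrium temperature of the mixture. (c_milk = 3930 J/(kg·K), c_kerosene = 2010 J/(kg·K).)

T_f ≈ 24.9 °C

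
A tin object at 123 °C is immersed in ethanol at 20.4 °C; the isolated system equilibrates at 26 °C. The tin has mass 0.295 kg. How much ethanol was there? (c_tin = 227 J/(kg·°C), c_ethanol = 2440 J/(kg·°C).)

m ≈ 0.475 kg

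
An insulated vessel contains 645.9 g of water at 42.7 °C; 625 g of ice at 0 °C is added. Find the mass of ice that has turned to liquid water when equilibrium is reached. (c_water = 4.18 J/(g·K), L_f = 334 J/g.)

Cooling the water to 0 °C releases 645.9×4.18×42.7 = 115284 J.
Fully melting the ice requires m_ice L_f = 625×334 = 208750 J.
115284 J < 208750 J, so only part of the ice melts and the system sits at 0 °C.
m_melt = 115284 / L_f = 345.2 g.

m_melted ≈ 345 g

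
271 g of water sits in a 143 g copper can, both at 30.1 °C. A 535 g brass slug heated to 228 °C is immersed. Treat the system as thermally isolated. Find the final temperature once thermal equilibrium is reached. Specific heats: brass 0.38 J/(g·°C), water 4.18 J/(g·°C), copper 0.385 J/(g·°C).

Net heat exchanged in the isolated system is zero:
535*0.38*(T − 228) + 271*4.18*(T − 30.1) + 143*0.385*(T − 30.1) = 0
203.3(T − 228) + 1132.8(T − 30.1) + 55.05(T − 30.1) = 0
1391.1 T = 82106
T = 82106/1391.1 ≈ 59.02 °C

T_f ≈ 59.0 °C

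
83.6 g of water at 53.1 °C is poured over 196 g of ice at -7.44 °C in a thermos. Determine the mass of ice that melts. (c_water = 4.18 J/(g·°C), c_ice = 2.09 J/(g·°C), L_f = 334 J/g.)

Cooling the water to 0 °C releases 83.6×4.18×53.1 = 18556 J.
Warming the ice to 0 °C takes 196×2.09×7.44 = 3047.7 J, leaving 15508 J for melting.
To melt every bit of ice: 196×334 = 65464 J.
That's not enough to melt it all — equilibrium is at 0 °C with ice remaining.
m_melted×334 = 15508  ⇒  m_melted ≈ 46.43 g.

m_melted ≈ 46.4 g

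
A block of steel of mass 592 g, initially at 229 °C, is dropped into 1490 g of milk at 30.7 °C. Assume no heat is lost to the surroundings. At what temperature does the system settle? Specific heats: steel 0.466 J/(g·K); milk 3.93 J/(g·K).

T_f ≈ 39.6 °C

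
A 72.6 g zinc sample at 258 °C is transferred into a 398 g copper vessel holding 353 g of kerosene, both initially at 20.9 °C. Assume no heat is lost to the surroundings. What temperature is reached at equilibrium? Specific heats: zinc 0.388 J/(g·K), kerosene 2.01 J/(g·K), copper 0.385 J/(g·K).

Let T be the final temperature. ΣQ_i = 0:
72.6*0.388*(T − 258) + 353*2.01*(T − 20.9) + 398*0.385*(T − 20.9) = 0
28.17(T − 258) + 709.53(T − 20.9) + 153.23(T − 20.9) = 0
890.93 T = 25299
T ≈ 28.40 °C

T_f ≈ 28.4 °C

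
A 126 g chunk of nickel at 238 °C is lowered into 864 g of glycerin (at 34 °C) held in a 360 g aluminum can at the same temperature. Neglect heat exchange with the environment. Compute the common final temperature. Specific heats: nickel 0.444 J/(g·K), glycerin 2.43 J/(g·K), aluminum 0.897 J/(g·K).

Heat gained plus heat lost sum to zero:
126·0.444·(T − 238) + 864·2.43·(T − 34) + 360·0.897·(T − 34) = 0
(55.94 + 2099.5 + 322.92) T = 55.94·238 + 2099.5·34 + 322.92·34
T = 95678 / 2478.4 = 38.6 °C

T_f ≈ 38.6 °C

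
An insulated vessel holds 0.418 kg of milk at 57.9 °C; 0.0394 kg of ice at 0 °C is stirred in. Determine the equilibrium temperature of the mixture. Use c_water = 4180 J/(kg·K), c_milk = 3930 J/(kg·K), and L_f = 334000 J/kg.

Heat gained plus heat lost sum to zero:
fusion: m_ice L_f = 0.0394×334000 = 13160; meltwater 0→T: 0.0394×4180×T = 164.69 T; milk cools: 0.418×3930×(T − 57.9) = 1642.7(T − 57.9)
1807.4 T = 95115 − 13160 = 81955
T ≈ 45.34 °C — above 0 °C, consistent with complete melting.

T_f ≈ 45.3 °C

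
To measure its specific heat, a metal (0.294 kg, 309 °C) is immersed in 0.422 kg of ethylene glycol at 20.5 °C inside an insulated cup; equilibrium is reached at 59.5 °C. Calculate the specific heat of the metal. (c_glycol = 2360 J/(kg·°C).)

Energy conservation, ΣQ = 0:
0.294×c×(59.5 − 309) + 0.422×2360×(59.5 − 20.5) = 0
-73.35 c = -38841
c = -38841/-73.35 ≈ 529.5 J/(kg·°C)

c ≈ 530 J/(kg·°C)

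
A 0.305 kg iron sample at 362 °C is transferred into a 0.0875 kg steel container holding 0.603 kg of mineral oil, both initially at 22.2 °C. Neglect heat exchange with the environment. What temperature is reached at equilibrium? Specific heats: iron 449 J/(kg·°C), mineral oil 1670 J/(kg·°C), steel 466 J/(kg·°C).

T_f ≈ 61.5 °C

Let T be the final temperature. ΣQ_i = 0:
0.305×449×(T − 362) + 0.603×1670×(T − 22.2) + 0.0875×466×(T − 22.2) = 0
136.94(T − 362) + 1007(T − 22.2) + 40.77(T − 22.2) = 0
1184.7 T = 72835
T ≈ 61.48 °C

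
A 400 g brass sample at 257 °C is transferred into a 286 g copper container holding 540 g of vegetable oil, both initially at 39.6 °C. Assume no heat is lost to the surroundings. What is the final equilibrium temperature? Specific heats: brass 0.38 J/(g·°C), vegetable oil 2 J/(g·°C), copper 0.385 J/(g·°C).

T_f ≈ 64.2 °C

Let T be the final temperature. ΣQ_i = 0:
400·0.38·(T − 257) + 540·2·(T − 39.6) + 286·0.385·(T − 39.6) = 0
152(T − 257) + 1080(T − 39.6) + 110.11(T − 39.6) = 0
(152 + 1080 + 110.11) T = 152·257 + 1080·39.6 + 110.11·39.6
T = 86192/1342.1 ≈ 64.22 °C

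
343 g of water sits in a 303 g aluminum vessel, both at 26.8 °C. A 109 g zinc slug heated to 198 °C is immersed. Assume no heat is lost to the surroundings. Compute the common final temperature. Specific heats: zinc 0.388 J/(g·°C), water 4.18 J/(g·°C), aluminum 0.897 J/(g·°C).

T_f ≈ 30.9 °C

Setting the total heat transfer to zero:
109·0.388·(T − 198) + 343·4.18·(T − 26.8) + 303·0.897·(T − 26.8) = 0
42.29(T − 198) + 1433.7(T − 26.8) + 271.79(T − 26.8) = 0
(42.29 + 1433.7 + 271.79) T = 42.29·198 + 1433.7·26.8 + 271.79·26.8
T ≈ 30.94 °C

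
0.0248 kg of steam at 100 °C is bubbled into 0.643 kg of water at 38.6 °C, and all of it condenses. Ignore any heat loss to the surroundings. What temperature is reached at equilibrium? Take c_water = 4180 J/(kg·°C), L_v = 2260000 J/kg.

T_f ≈ 61.0 °C

Taking heat into each body as positive, Σ m c ΔT = 0:
steam→water at 100 °C releases m L_v = 0.0248×2260000 = 56048; condensed water 100 °C→T: 103.66(T − 100); original water: 2687.7(T − 38.6)
2791.4 T = 56048 + 10366 + 103747 = 170161
T ≈ 60.96 °C — below 100 °C, confirming all the steam condensed.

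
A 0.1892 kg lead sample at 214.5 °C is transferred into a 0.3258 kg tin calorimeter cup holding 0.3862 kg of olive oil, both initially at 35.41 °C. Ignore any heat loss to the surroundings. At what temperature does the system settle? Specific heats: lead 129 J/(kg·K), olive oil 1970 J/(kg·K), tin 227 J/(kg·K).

T_f ≈ 40.5 °C

Let T be the final temperature. ΣQ_i = 0:
0.1892*129*(T − 214.5) + 0.3862*1970*(T − 35.41) + 0.3258*227*(T − 35.41) = 0
24.41(T − 214.5) + 760.81(T − 35.41) + 73.96(T − 35.41) = 0
859.18 T = 34794
T ≈ 40.50 °C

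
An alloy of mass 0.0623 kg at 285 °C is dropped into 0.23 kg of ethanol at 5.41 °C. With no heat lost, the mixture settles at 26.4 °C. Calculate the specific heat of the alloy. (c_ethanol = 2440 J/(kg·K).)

c ≈ 731 J/(kg·K)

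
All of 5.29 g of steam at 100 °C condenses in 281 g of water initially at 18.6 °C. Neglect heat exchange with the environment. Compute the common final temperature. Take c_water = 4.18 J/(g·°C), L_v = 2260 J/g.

T_f ≈ 30.1 °C

Net heat exchanged in the isolated system is zero:
steam→water at 100 °C releases m L_v = 5.29·2260 = 11955
  condensed water 100 °C→T: 22.11(T − 100)
  water warms: 281·4.18·(T − 18.6) = 1174.6(T − 18.6)
1196.7 T = 11955 + 2211.2 + 21847 = 36014
T ≈ 30.09 °C — below 100 °C, confirming all the steam condensed.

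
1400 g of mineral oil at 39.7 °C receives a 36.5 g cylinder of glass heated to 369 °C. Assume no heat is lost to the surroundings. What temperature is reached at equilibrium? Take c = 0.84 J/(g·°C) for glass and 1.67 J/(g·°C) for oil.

Net heat exchanged in the isolated system is zero:
36.5×0.84×(T − 369) + 1400×1.67×(T − 39.7) = 0
30.66(T − 369) + 2338(T − 39.7) = 0
(30.66 + 2338) T = 30.66×369 + 2338×39.7
T = 104132/2368.7 ≈ 43.96 °C

T_f ≈ 44.0 °C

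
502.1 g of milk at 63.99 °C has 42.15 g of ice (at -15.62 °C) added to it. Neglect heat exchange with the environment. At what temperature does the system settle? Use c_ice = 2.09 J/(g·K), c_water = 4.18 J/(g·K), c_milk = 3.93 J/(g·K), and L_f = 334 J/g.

T_f ≈ 51.6 °C

Let T be the final temperature. ΣQ_i = 0:
warm ice to 0 °C: 42.15·2.09·(0 − (-15.62)) = 1376
  fusion: m_ice L_f = 42.15·334 = 14078
  meltwater 0→T: 42.15·4.18·T = 176.19 T
  milk: 1973.3(T − 63.99)
2149.4 T = 126268 − 15454 = 110814
T ≈ 51.55 °C. Since T > 0 °C, the all-ice-melts assumption holds.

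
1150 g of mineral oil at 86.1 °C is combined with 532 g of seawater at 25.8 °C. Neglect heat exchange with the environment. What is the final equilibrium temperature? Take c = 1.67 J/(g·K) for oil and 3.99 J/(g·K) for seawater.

T_f ≈ 54.4 °C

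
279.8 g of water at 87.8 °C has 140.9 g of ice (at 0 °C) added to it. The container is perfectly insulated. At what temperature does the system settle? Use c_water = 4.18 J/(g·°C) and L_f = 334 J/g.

Let T be the final temperature. ΣQ_i = 0:
fusion: m_ice L_f = 140.9×334 = 47061
  warm the meltwater: 588.96 T
  water: 1169.6(T − 87.8)
1758.5 T = 102688 − 47061 = 55627
T ≈ 31.63 °C. Since T > 0 °C, the all-ice-melts assumption holds.

T_f ≈ 31.6 °C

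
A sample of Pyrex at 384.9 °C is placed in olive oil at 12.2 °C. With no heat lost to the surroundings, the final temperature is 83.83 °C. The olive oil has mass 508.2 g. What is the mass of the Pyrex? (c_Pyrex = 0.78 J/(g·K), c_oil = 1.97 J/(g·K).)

Heat lost by the Pyrex = heat gained by the oil:
m·0.78·(384.9 − 83.83) = 508.2·1.97·(83.83 − 12.2)
234.83 m = 71713  ⇒  m ≈ 305.4 g

m ≈ 305 g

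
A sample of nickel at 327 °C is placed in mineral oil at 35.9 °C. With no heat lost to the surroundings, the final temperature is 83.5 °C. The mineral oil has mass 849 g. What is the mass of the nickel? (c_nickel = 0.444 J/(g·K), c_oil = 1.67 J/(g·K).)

Net heat exchanged in the isolated system is zero:
m·0.444·(83.5 − 327) + 849·1.67·(83.5 − 35.9) = 0
-108.11 m = -67489
m = -67489/-108.11 ≈ 624.2 g

m ≈ 624 g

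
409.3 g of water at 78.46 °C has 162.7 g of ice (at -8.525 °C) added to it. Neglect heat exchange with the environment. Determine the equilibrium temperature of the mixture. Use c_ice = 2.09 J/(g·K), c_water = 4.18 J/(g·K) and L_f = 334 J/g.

T_f ≈ 32.2 °C

Heat gained plus heat lost sum to zero:
warm ice to 0 °C: 162.7·2.09·(0 − (-8.525)) = 2898.9
  fusion: m_ice L_f = 162.7·334 = 54342
  meltwater 0→T: 162.7·4.18·T = 680.09 T
  water: 1710.9(T − 78.46)
2391 T = 134235 − 57241 = 76995
T ≈ 32.20 °C (positive, so assuming full melt was valid).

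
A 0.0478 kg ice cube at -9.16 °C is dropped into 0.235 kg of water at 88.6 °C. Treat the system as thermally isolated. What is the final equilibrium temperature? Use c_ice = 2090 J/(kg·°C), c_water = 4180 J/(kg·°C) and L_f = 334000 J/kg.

Taking heat into each body as positive, Σ m c ΔT = 0:
warm ice to 0 °C: 0.0478×2090×(0 − (-9.16)) = 915.1
  latent heat to melt: 0.0478×334000 = 15965
  warm the meltwater: 199.8 T
  water: 982.3(T − 88.6)
1182.1 T = 87032 − 16880 = 70151
T ≈ 59.34 °C — above 0 °C, consistent with complete melting.

T_f ≈ 59.3 °C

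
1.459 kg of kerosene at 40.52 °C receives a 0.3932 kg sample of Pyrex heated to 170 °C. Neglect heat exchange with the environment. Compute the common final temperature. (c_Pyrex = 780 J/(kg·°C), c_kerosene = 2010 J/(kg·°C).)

Let T be the final temperature. ΣQ_i = 0:
0.3932×780×(T − 170) + 1.459×2010×(T − 40.52) = 0
306.7(T − 170) + 2932.6(T − 40.52) = 0
(306.7 + 2932.6) T = 306.7×170 + 2932.6×40.52
T = 170967 / 3239.3 = 52.8 °C

T_f ≈ 52.8 °C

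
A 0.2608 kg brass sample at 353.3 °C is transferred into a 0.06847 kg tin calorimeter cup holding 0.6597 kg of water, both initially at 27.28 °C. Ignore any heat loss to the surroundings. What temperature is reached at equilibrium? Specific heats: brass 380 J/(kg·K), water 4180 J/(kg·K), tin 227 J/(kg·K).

Energy conservation, ΣQ = 0:
0.2608*380*(T − 353.3) + 0.6597*4180*(T − 27.28) + 0.06847*227*(T − 27.28) = 0
99.1(T − 353.3) + 2757.5(T − 27.28) + 15.54(T − 27.28) = 0
2872.2 T = 110663
T ≈ 38.53 °C

T_f ≈ 38.5 °C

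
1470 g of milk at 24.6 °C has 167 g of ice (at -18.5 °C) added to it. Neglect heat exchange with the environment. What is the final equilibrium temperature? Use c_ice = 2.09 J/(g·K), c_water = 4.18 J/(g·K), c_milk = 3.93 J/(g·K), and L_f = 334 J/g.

T_f ≈ 12.3 °C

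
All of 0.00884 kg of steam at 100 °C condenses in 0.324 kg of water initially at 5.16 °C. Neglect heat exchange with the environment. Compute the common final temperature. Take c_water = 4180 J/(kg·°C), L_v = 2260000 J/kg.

T_f ≈ 22.0 °C

Energy conservation, ΣQ = 0:
steam→water at 100 °C releases m L_v = 0.00884×2260000 = 19978; condensate cools 100→T: 0.00884×4180×(T − 100) = 36.95(T − 100); water warms: 0.324×4180×(T − 5.16) = 1354.3(T − 5.16)
1391.3 T = 19978 + 3695.1 + 6988.3 = 30662
T ≈ 22.04 °C (< 100 °C, so full condensation is consistent).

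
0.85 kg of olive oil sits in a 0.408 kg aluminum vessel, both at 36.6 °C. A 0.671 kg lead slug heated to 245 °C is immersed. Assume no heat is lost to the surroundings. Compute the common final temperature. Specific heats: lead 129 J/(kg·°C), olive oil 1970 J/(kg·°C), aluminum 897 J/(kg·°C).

T_f ≈ 45.1 °C

Taking heat into each body as positive, Σ m c ΔT = 0:
0.671×129×(T − 245) + 0.85×1970×(T − 36.6) + 0.408×897×(T − 36.6) = 0
86.56(T − 245) + 1674.5(T − 36.6) + 365.98(T − 36.6) = 0
2127 T = 95888
T = 95888 / 2127 = 45.1 °C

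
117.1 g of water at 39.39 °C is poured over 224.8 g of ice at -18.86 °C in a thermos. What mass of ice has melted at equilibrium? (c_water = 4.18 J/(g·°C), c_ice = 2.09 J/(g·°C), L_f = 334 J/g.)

Water can give up m c ΔT = 117.1·4.18·39.39 = 19281 J before reaching 0 °C.
Warming the ice to 0 °C takes 224.8·2.09·18.86 = 8861 J, leaving 10420 J for melting.
To melt every bit of ice: 224.8·334 = 75083 J.
Since 10420 < 75083 J, not all the ice melts; equilibrium is at 0 °C.
Mass melted = 10420/334 ≈ 31.2 g.

m_melted ≈ 31.2 g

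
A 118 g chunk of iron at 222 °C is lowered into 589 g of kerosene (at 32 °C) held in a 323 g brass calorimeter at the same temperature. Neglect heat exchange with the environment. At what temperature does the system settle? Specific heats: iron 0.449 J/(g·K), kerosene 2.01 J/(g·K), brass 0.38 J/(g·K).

T_f ≈ 39.4 °C

With ΣQ=0 the equilibrium temperature is the m·c-weighted mean:
T_f = (52.98·222 + 1183.9·32 + 122.74·32) / (52.98 + 1183.9 + 122.74)
    = 53574 / 1359.6 ≈ 39.40 °C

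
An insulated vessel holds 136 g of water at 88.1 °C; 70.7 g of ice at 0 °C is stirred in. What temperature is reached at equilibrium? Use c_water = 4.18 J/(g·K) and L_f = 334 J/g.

T_f ≈ 30.6 °C

Sum of m c ΔT and latent-heat terms is zero:
latent heat to melt: 70.7·334 = 23614; warm the meltwater: 295.53 T; water: 568.48(T − 88.1)
864.01 T = 50083 − 23614 = 26469
T ≈ 30.64 °C — above 0 °C, consistent with complete melting.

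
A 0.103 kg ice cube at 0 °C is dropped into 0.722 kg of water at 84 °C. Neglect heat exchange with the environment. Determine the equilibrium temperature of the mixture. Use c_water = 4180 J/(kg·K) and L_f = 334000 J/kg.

T_f ≈ 63.5 °C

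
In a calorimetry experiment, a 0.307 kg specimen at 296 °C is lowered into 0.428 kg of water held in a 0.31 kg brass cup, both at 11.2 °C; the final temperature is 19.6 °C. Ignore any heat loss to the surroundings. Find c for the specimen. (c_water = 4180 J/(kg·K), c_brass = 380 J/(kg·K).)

c ≈ 189 J/(kg·K)

Let T be the final temperature. ΣQ_i = 0:
0.307·c·(19.6 − 296) + 0.428·4180·(19.6 − 11.2) + 0.31·380·(19.6 − 11.2) = 0
-84.85 c = -16017
c = -16017/-84.85 ≈ 188.8 J/(kg·K)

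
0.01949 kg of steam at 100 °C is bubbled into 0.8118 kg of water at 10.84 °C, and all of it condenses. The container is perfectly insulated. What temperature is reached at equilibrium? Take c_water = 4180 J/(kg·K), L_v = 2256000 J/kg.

T_f ≈ 25.6 °C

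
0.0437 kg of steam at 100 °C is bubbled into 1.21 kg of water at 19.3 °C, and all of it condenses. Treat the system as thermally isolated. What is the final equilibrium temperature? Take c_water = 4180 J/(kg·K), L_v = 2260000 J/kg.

T_f ≈ 41.0 °C

Energy balance with sensible and latent terms:
steam→water at 100 °C releases m L_v = 0.0437·2260000 = 98762; condensate cools 100→T: 0.0437·4180·(T − 100) = 182.67(T − 100); water warms: 1.21·4180·(T − 19.3) = 5057.8(T − 19.3)
5240.5 T = 98762 + 18267 + 97616 = 214644
T ≈ 40.96 °C (< 100 °C, so full condensation is consistent).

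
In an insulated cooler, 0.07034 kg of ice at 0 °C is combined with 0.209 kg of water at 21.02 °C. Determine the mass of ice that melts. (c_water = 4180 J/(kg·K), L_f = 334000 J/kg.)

Heat available from the water dropping to 0 °C: 0.209×4180×21.02 = 18363 J.
To melt every bit of ice: 0.07034×334000 = 23494 J.
That's not enough to melt it all — equilibrium is at 0 °C with ice remaining.
m_melted×334000 = 18363  ⇒  m_melted ≈ 0.05498 kg.

m_melted ≈ 0.055 kg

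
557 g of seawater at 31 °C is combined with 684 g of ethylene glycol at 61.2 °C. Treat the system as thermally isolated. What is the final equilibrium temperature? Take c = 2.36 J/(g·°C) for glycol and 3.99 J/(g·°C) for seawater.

T_f ≈ 43.7 °C

Set heat shed by the hot body equal to heat absorbed by the cold body:
684·2.36·(61.2 − T) = 557·3.99·(T − 31)
1614.2(61.2 − T) = 2222.4(T − 31)
3836.7 T = 167687  ⇒  T ≈ 43.71 °C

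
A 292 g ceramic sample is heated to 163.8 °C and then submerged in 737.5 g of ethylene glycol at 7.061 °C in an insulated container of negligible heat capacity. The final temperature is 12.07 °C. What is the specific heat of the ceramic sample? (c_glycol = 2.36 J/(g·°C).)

c ≈ 0.197 J/(g·°C)

Setting the total heat transfer to zero:
292×c×(12.07 − 163.8) + 737.5×2.36×(12.07 − 7.061) = 0
-44305 c = -8718.2
c = -8718.2/-44305 ≈ 0.1968 J/(g·°C)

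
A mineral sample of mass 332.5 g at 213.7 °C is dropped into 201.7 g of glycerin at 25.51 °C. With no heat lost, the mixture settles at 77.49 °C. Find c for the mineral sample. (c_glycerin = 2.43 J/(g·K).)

c ≈ 0.563 J/(g·K)

m_s c (T_s − T_f) = m_glycerin c_glycerin (T_f − T_0):
332.5×c×(213.7 − 77.49) = 201.7×2.43×(77.49 − 25.51)
45290 c = 25477  ⇒  c ≈ 0.5625 J/(g·K)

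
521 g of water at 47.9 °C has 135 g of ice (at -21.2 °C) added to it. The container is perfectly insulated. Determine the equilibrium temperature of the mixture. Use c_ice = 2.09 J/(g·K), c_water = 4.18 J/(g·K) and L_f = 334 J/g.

T_f ≈ 19.4 °C

Energy conservation, ΣQ = 0:
warm ice to 0 °C: 135·2.09·(0 − (-21.2)) = 5981.6
  melt ice: 135·334 = 45090
  meltwater 0→T: 135·4.18·T = 564.3 T
  water: 2177.8(T − 47.9)
2742.1 T = 104316 − 51072 = 53244
T ≈ 19.42 °C (positive, so assuming full melt was valid).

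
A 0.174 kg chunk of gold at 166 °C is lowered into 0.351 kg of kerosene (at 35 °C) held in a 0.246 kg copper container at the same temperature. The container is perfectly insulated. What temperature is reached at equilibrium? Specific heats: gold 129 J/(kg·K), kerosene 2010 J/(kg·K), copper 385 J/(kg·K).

Taking heat into each body as positive, Σ m c ΔT = 0:
0.174·129·(T − 166) + 0.351·2010·(T − 35) + 0.246·385·(T − 35) = 0
22.45(T − 166) + 705.51(T − 35) + 94.71(T − 35) = 0
822.67 T = 31734
T ≈ 38.57 °C

T_f ≈ 38.6 °C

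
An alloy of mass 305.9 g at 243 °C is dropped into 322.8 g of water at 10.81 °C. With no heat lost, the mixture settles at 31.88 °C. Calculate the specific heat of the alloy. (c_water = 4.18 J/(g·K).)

c ≈ 0.44 J/(g·K)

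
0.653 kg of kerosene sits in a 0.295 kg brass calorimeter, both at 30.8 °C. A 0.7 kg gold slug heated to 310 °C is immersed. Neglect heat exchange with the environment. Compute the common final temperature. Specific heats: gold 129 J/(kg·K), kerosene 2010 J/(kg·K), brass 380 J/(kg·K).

Net heat exchanged in the isolated system is zero:
0.7·129·(T − 310) + 0.653·2010·(T − 30.8) + 0.295·380·(T − 30.8) = 0
90.3(T − 310) + 1312.5(T − 30.8) + 112.1(T − 30.8) = 0
1514.9 T = 71872
T ≈ 47.44 °C

T_f ≈ 47.4 °C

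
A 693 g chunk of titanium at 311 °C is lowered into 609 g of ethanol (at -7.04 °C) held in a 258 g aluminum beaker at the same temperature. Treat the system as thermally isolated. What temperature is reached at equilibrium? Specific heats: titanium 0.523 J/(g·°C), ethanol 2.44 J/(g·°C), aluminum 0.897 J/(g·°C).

Net heat exchanged in the isolated system is zero:
693×0.523×(T − 311) + 609×2.44×(T − (-7.04)) + 258×0.897×(T − (-7.04)) = 0
2079.8 T = 100628
T = 100628/2079.8 ≈ 48.38 °C

T_f ≈ 48.4 °C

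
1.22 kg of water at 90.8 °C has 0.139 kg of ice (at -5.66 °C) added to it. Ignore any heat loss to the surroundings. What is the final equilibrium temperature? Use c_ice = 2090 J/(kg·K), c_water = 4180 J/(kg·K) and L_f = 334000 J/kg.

T_f ≈ 73.1 °C

Setting the total heat transfer to zero:
ice -5.66→0 °C: 0.139×2090×5.66 = 1644.3; fusion: m_ice L_f = 0.139×334000 = 46426; warm the meltwater: 581.02 T; water: 5099.6(T − 90.8)
5680.6 T = 463044 − 48070 = 414973
T ≈ 73.05 °C. Since T > 0 °C, the all-ice-melts assumption holds.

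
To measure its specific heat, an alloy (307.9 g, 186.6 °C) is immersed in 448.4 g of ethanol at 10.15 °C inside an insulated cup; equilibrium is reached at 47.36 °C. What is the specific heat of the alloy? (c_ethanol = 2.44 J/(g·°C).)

c ≈ 0.95 J/(g·°C)

Heat gained plus heat lost sum to zero:
307.9·c·(47.36 − 186.6) + 448.4·2.44·(47.36 − 10.15) = 0
-42872 c = -40711
c = -40711/-42872 ≈ 0.9496 J/(g·°C)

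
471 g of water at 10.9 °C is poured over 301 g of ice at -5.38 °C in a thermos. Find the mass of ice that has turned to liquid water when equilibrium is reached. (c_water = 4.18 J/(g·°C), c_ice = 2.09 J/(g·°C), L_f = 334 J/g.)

Water can give up m c ΔT = 471×4.18×10.9 = 21460 J before reaching 0 °C.
Of that, 301×2.09×5.38 = 3384.5 J goes to bring the ice to 0 °C, leaving 18075 J.
Fully melting the ice requires m_ice L_f = 301×334 = 100534 J.
Since 18075 < 100534 J, not all the ice melts; equilibrium is at 0 °C.
m_melted×334 = 18075  ⇒  m_melted ≈ 54.12 g.

m_melted ≈ 54.1 g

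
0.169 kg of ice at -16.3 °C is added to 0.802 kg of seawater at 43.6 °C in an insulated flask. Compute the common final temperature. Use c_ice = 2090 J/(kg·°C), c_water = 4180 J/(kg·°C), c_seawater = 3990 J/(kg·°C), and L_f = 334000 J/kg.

Let T be the final temperature. ΣQ_i = 0:
ice -16.3→0 °C: 0.169·2090·16.3 = 5757.3; melt ice: 0.169·334000 = 56446; meltwater 0→T: 0.169·4180·T = 706.42 T; seawater cools: 0.802·3990·(T − 43.6) = 3200(T − 43.6)
3906.4 T = 139519 − 62203 = 77316
T ≈ 19.79 °C — above 0 °C, consistent with complete melting.

T_f ≈ 19.8 °C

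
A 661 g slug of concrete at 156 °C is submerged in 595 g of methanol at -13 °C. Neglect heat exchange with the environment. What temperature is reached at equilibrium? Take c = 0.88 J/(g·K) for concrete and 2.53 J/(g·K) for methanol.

Taking heat into each body as positive, Σ m c ΔT = 0:
661·0.88·(T − 156) + 595·2.53·(T − (-13)) = 0
581.68(T − 156) + 1505.3(T − (-13)) = 0
2087 T = 71173
T = 71173 / 2087 = 34.1 °C

T_f ≈ 34.1 °C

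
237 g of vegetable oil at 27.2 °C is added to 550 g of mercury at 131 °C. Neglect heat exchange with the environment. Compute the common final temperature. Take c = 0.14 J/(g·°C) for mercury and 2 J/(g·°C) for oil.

T_f ≈ 41.7 °C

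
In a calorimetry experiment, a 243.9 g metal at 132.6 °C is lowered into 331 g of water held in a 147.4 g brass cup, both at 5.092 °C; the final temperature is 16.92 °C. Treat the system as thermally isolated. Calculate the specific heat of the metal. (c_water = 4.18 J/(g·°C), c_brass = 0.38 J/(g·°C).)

c ≈ 0.604 J/(g·°C)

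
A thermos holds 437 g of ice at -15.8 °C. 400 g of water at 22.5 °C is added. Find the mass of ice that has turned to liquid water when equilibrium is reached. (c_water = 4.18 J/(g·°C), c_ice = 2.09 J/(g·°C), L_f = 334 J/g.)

m_melted ≈ 69.4 g

Water can give up m c ΔT = 400·4.18·22.5 = 37620 J before reaching 0 °C.
Warming the ice to 0 °C takes 437·2.09·15.8 = 14431 J, leaving 23189 J for melting.
To melt every bit of ice: 437·334 = 145958 J.
Since 23189 < 145958 J, not all the ice melts; equilibrium is at 0 °C.
Mass melted = 23189/334 ≈ 69.43 g.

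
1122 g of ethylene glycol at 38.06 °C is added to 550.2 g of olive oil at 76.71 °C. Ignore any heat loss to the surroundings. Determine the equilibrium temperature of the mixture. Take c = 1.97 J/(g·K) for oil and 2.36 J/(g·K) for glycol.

T_f ≈ 49.3 °C

T_f = Σ m_i c_i T_i / Σ m_i c_i:
T_f = (1083.9*76.71 + 2647.9*38.06) / (1083.9 + 2647.9)
    = 183925 / 3731.8 ≈ 49.29 °C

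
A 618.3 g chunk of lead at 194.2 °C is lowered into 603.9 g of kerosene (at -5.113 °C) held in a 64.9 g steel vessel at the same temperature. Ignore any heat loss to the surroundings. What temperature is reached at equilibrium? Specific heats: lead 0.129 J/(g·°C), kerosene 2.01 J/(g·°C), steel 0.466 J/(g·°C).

T_f is the heat-capacity-weighted average of the initial temperatures:
T_f = (79.76×194.2 + 1213.8×(-5.113) + 30.24×(-5.113)) / (79.76 + 1213.8 + 30.24)
    = 9128.5 / 1323.8 ≈ 6.90 °C

T_f ≈ 6.9 °C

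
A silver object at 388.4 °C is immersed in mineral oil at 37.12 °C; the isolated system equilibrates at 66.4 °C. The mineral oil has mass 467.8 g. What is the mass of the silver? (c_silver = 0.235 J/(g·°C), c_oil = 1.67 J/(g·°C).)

m ≈ 302 g

|Q_silver| = |Q_oil|:
m·0.235·(388.4 − 66.4) = 467.8·1.67·(66.4 − 37.12)
75.67 m = 22874  ⇒  m ≈ 302.3 g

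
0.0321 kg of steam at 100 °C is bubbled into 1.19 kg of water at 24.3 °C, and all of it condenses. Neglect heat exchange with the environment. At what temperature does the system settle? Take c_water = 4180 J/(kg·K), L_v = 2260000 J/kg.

Conservation of energy gives ΣQ = 0:
latent heat released on condensation: 0.0321·2260000 = 72546
  condensed water 100 °C→T: 134.18(T − 100)
  original water: 4974.2(T − 24.3)
5108.4 T = 72546 + 13418 + 120873 = 206837
T ≈ 40.49 °C (< 100 °C, so full condensation is consistent).

T_f ≈ 40.5 °C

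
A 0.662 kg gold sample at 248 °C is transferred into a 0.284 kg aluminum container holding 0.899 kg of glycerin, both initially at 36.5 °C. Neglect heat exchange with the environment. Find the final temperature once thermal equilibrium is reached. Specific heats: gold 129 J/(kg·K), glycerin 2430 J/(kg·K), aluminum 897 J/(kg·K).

Conservation of energy gives ΣQ = 0:
0.662*129*(T − 248) + 0.899*2430*(T − 36.5) + 0.284*897*(T − 36.5) = 0
85.4(T − 248) + 2184.6(T − 36.5) + 254.75(T − 36.5) = 0
(85.4 + 2184.6 + 254.75) T = 85.4*248 + 2184.6*36.5 + 254.75*36.5
T ≈ 43.65 °C

T_f ≈ 43.7 °C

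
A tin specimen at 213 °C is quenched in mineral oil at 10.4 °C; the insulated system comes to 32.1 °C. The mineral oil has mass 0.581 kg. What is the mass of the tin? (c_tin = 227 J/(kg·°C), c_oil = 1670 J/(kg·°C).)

|Q_tin| = |Q_oil|:
m×227×(213 − 32.1) = 0.581×1670×(32.1 − 10.4)
41064 m = 21055  ⇒  m ≈ 0.5127 kg

m ≈ 0.513 kg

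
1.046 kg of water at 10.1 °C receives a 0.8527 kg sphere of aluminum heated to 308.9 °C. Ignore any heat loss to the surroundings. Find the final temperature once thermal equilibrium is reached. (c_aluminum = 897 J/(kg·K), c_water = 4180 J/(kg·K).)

T_f ≈ 54.6 °C

Set heat shed by the hot body equal to heat absorbed by the cold body:
0.8527×897×(308.9 − T) = 1.046×4180×(T − 10.1)
764.87(308.9 − T) = 4372.3(T − 10.1)
5137.2 T = 280429  ⇒  T ≈ 54.59 °C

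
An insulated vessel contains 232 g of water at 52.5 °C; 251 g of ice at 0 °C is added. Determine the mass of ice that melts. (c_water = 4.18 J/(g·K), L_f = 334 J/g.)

m_melted ≈ 152 g

Water can give up m c ΔT = 232·4.18·52.5 = 50912 J before reaching 0 °C.
Fully melting the ice requires m_ice L_f = 251·334 = 83834 J.
50912 J < 83834 J, so only part of the ice melts and the system sits at 0 °C.
m_melted·334 = 50912  ⇒  m_melted ≈ 152.4 g.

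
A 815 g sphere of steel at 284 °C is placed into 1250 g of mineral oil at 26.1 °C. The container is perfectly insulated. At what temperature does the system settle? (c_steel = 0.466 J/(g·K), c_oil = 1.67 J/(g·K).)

T_f is the heat-capacity-weighted average of the initial temperatures:
T_f = (379.79·284 + 2087.5·26.1) / (379.79 + 2087.5)
    = 162344 / 2467.3 ≈ 65.80 °C

T_f ≈ 65.8 °C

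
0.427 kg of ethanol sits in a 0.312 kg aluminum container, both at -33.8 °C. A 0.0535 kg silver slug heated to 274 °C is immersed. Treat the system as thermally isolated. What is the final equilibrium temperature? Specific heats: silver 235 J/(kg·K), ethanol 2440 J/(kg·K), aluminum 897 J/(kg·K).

Energy conservation, ΣQ = 0:
0.0535*235*(T − 274) + 0.427*2440*(T − (-33.8)) + 0.312*897*(T − (-33.8)) = 0
1334.3 T = -41230
T ≈ -30.90 °C

T_f ≈ -30.9 °C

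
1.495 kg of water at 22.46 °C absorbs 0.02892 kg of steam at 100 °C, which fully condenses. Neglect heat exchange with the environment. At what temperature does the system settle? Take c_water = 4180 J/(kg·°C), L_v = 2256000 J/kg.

Setting the total heat transfer to zero:
steam→water at 100 °C releases m L_v = 0.02892·2256000 = 65244
  condensate cools 100→T: 0.02892·4180·(T − 100) = 120.89(T − 100)
  water warms: 1.495·4180·(T − 22.46) = 6249.1(T − 22.46)
6370 T = 65244 + 12089 + 140355 = 217687
T ≈ 34.17 °C (< 100 °C, so full condensation is consistent).

T_f ≈ 34.2 °C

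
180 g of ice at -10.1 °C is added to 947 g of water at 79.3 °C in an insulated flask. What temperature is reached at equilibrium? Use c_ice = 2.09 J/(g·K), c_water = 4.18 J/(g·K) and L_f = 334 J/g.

T_f ≈ 53.1 °C

Conservation of energy gives ΣQ = 0:
warm ice to 0 °C: 180×2.09×(0 − (-10.1)) = 3799.6
  latent heat to melt: 180×334 = 60120
  warm the meltwater: 752.4 T
  water: 3958.5(T − 79.3)
4710.9 T = 313906 − 63920 = 249986
T ≈ 53.07 °C — above 0 °C, consistent with complete melting.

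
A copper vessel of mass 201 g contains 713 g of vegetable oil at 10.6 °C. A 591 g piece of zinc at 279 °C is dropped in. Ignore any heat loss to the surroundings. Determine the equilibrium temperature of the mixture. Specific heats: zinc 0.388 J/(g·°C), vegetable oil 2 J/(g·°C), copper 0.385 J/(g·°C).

Net heat exchanged in the isolated system is zero:
591·0.388·(T − 279) + 713·2·(T − 10.6) + 201·0.385·(T − 10.6) = 0
229.31(T − 279) + 1426(T − 10.6) + 77.39(T − 10.6) = 0
1732.7 T = 79913
T = 79913/1732.7 ≈ 46.12 °C

T_f ≈ 46.1 °C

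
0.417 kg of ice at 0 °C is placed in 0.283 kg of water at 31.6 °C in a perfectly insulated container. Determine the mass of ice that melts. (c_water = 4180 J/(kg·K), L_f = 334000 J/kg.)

Water can give up m c ΔT = 0.283·4180·31.6 = 37381 J before reaching 0 °C.
Fully melting the ice requires m_ice L_f = 0.417·334000 = 139278 J.
Since 37381 < 139278 J, not all the ice melts; equilibrium is at 0 °C.
Mass melted = 37381/334000 ≈ 0.1119 kg.

m_melted ≈ 0.112 kg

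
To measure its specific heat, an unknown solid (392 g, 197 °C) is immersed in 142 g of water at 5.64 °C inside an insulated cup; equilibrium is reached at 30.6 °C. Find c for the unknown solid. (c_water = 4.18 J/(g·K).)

c ≈ 0.227 J/(g·K)

Taking heat into each body as positive, Σ m c ΔT = 0:
392×c×(30.6 − 197) + 142×4.18×(30.6 − 5.64) = 0
-65229 c = -14815
c = -14815/-65229 ≈ 0.2271 J/(g·K)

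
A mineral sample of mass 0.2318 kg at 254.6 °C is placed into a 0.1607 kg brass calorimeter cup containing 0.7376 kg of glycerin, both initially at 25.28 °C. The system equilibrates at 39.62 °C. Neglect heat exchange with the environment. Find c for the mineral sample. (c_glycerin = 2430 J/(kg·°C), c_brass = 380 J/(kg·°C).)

c ≈ 533 J/(kg·°C)

Conservation of energy gives ΣQ = 0:
0.2318×c×(39.62 − 254.6) + 0.7376×2430×(39.62 − 25.28) + 0.1607×380×(39.62 − 25.28) = 0
-49.83 c = -26578
c = -26578/-49.83 ≈ 533.4 J/(kg·°C)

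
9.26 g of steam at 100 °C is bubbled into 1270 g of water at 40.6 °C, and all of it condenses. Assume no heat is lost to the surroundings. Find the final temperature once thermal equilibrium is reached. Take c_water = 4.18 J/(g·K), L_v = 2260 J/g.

Let T be the final temperature. ΣQ_i = 0:
latent heat released on condensation: 9.26×2260 = 20928
  condensate cools 100→T: 9.26×4.18×(T − 100) = 38.71(T − 100)
  water warms: 1270×4.18×(T − 40.6) = 5308.6(T − 40.6)
5347.3 T = 20928 + 3870.7 + 215529 = 240327
T ≈ 44.94 °C, under the boiling point, so the assumption holds.

T_f ≈ 44.9 °C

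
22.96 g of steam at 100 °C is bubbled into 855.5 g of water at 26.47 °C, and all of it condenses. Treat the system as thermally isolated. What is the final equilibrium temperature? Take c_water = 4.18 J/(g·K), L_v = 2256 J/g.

Sum of m c ΔT and latent-heat terms is zero:
steam→water at 100 °C releases m L_v = 22.96·2256 = 51798
  condensed water 100 °C→T: 95.97(T − 100)
  water warms: 855.5·4.18·(T − 26.47) = 3576(T − 26.47)
3672 T = 51798 + 9597.3 + 94656 = 156051
T ≈ 42.50 °C (< 100 °C, so full condensation is consistent).

T_f ≈ 42.5 °C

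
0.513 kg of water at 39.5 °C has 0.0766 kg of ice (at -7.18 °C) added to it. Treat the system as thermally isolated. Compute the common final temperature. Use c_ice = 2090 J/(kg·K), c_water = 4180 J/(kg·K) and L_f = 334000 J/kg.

Energy balance with sensible and latent terms:
warm ice to 0 °C: 0.0766·2090·(0 − (-7.18)) = 1149.5; latent heat to melt: 0.0766·334000 = 25584; meltwater 0→T: 0.0766·4180·T = 320.19 T; water cools: 0.513·4180·(T − 39.5) = 2144.3(T − 39.5)
2464.5 T = 84701 − 26734 = 57968
T ≈ 23.52 °C. Since T > 0 °C, the all-ice-melts assumption holds.

T_f ≈ 23.5 °C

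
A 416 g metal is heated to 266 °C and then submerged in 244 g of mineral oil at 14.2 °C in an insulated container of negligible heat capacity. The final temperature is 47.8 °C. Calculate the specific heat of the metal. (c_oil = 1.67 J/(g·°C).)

Setting the total heat transfer to zero:
416×c×(47.8 − 266) + 244×1.67×(47.8 − 14.2) = 0
-90771 c = -13691
c = -13691/-90771 ≈ 0.1508 J/(g·°C)

c ≈ 0.151 J/(g·°C)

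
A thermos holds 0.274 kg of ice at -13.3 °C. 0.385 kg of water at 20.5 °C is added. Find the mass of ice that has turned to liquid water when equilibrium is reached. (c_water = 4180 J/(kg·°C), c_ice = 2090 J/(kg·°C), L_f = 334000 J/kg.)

m_melted ≈ 0.076 kg

Water can give up m c ΔT = 0.385×4180×20.5 = 32991 J before reaching 0 °C.
Warming the ice to 0 °C takes 0.274×2090×13.3 = 7616.4 J, leaving 25374 J for melting.
Melting all 0.274 kg of ice would need 0.274×334000 = 91516 J.
25374 J < 91516 J, so only part of the ice melts and the system sits at 0 °C.
Mass melted = 25374/334000 ≈ 0.07597 kg.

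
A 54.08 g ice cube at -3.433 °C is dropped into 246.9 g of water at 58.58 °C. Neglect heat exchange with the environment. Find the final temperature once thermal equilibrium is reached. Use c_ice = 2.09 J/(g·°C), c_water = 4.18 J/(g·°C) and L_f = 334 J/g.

T_f ≈ 33.4 °C

Setting the total heat transfer to zero:
warm ice to 0 °C: 54.08·2.09·(0 − (-3.433)) = 388.02; latent heat to melt: 54.08·334 = 18063; warm the meltwater: 226.05 T; water: 1032(T − 58.58)
1258.1 T = 60457 − 18451 = 42006
T ≈ 33.39 °C. Since T > 0 °C, the all-ice-melts assumption holds.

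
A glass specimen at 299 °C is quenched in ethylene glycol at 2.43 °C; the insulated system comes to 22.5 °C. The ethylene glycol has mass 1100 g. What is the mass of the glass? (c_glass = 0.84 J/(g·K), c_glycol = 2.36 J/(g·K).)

m ≈ 224 g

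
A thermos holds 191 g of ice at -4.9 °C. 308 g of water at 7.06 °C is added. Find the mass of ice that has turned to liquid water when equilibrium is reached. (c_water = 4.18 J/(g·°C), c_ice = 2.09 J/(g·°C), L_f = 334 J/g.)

Heat available from the water dropping to 0 °C: 308×4.18×7.06 = 9089.3 J.
Warming the ice to 0 °C takes 191×2.09×4.9 = 1956 J, leaving 7133.3 J for melting.
To melt every bit of ice: 191×334 = 63794 J.
That's not enough to melt it all — equilibrium is at 0 °C with ice remaining.
m_melted×334 = 7133.3  ⇒  m_melted ≈ 21.36 g.

m_melted ≈ 21.4 g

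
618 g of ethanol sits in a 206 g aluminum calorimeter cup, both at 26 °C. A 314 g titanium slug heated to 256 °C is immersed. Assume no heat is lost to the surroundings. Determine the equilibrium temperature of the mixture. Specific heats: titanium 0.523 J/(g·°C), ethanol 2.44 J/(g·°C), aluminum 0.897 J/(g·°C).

T_f ≈ 46.3 °C

Net heat exchanged in the isolated system is zero:
314*0.523*(T − 256) + 618*2.44*(T − 26) + 206*0.897*(T − 26) = 0
1856.9 T = 86051
T ≈ 46.34 °C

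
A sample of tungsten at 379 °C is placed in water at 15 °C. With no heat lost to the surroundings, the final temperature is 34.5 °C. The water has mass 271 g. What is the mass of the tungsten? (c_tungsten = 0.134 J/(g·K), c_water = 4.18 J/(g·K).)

Conservation of energy gives ΣQ = 0:
m·0.134·(34.5 − 379) + 271·4.18·(34.5 − 15) = 0
-46.16 m = -22089
m = -22089/-46.16 ≈ 478.5 g

m ≈ 479 g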